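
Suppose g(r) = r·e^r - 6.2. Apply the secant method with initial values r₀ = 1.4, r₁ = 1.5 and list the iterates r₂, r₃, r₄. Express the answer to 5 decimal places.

g(1.4) = -0.5227200, g(1.5) = 0.5225336
r₂ = 1.5000000 − 0.5225336·(1.5000000 − 1.4000000) / (0.5225336 − (-0.5227200)) = 1.5000000 − (0.0522534)/(1.0452537) = 1.4500089
g(1.4500089) = -0.0183908
r₃ = 1.4500089 − (-0.0183908)·(1.4500089 − 1.5000000) / (-0.0183908 − 0.5225336) = 1.4500089 − (0.0009194)/(-0.5409244) = 1.4517086
g(1.4517086) = -0.0006172
r₄ = 1.4517086 − (-0.0006172)·(1.4517086 − 1.4500089) / (-0.0006172 − (-0.0183908)) = 1.4517086 − (-0.0000010)/(0.0177736) = 1.4517676

1.45001, 1.45171, 1.45177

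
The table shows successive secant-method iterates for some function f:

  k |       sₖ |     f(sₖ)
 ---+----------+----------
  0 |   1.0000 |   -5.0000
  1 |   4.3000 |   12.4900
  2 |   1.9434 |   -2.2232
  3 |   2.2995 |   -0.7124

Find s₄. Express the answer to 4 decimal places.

s₄ = 2.2995 − (-0.7124)·(2.2995 − 1.9434) / (-0.7124 − (-2.2232))
   = 2.2995 − (-0.253686)/(1.510800) = 2.467415

2.4674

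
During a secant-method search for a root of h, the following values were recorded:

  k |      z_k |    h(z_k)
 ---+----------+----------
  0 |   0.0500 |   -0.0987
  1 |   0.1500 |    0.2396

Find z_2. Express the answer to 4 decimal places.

z_2 = 0.1500 − 0.2396·(0.1500 − 0.0500) / (0.2396 − (-0.0987))
   = 0.1500 − (0.023960)/(0.338300) = 0.079175

0.0792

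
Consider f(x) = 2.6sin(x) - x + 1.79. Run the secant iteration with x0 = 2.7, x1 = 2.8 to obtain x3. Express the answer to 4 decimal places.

2.7595

f(2.7) = 0.201188, f(2.8) = -0.139031
x2 = 2.800000 − (-0.139031)·(2.800000 − 2.700000) / (-0.139031 − 0.201188) = 2.800000 − (-0.013903)/(-0.340218) = 2.759135
f(2.759135) = 0.001190
x3 = 2.759135 − 0.001190·(2.759135 − 2.800000) / (0.001190 − (-0.139031)) = 2.759135 − (-0.000049)/(0.140221) = 2.759482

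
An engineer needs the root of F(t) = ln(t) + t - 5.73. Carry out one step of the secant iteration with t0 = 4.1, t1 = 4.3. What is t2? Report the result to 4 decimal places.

F(4.1) = -0.219013, F(4.3) = 0.028615
t2 = 4.300000 − 0.028615·(4.300000 − 4.100000) / (0.028615 − (-0.219013)) = 4.300000 − (0.005723)/(0.247628) = 4.276889

4.2769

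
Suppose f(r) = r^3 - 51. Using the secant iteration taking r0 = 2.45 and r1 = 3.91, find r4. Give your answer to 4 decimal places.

f(2.45) = -36.293875, f(3.91) = 8.776471
r2 = 3.910000 − 8.776471·(3.910000 − 2.450000) / (8.776471 − (-36.293875)) = 3.910000 − (12.813648)/(45.070346) = 3.625697
f(3.625697) = -3.337763
r3 = 3.625697 − (-3.337763)·(3.625697 − 3.910000) / (-3.337763 − 8.776471) = 3.625697 − (0.948937)/(-12.114234) = 3.704029
f(3.704029) = -0.181344
r4 = 3.704029 − (-0.181344)·(3.704029 − 3.625697) / (-0.181344 − (-3.337763)) = 3.704029 − (-0.014205)/(3.156420) = 3.708530

3.7085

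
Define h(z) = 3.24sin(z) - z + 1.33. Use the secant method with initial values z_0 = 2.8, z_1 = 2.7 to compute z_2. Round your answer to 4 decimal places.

2.7037

h(2.8) = -0.384638, h(2.7) = 0.014711
z_2 = 2.700000 − 0.014711·(2.700000 − 2.800000) / (0.014711 − (-0.384638)) = 2.700000 − (-0.001471)/(0.399349) = 2.703684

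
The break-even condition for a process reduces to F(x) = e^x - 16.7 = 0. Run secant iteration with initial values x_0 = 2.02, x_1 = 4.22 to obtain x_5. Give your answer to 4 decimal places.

2.8062

F(2.02) = -9.161675, F(4.22) = 51.333484
x_2 = 4.220000 − 51.333484·(4.220000 − 2.020000) / (51.333484 − (-9.161675)) = 4.220000 − (112.933665)/(60.495159) = 2.353178
F(2.353178) = -6.181049
x_3 = 2.353178 − (-6.181049)·(2.353178 − 4.220000) / (-6.181049 − 51.333484) = 2.353178 − (11.538915)/(-57.514533) = 2.553805
F(2.553805) = -3.844078
x_4 = 2.553805 − (-3.844078)·(2.553805 − 2.353178) / (-3.844078 − (-6.181049)) = 2.553805 − (-0.771222)/(2.336971) = 2.883814
F(2.883814) = 1.182345
x_5 = 2.883814 − 1.182345·(2.883814 − 2.553805) / (1.182345 − (-3.844078)) = 2.883814 − (0.390185)/(5.026423) = 2.806187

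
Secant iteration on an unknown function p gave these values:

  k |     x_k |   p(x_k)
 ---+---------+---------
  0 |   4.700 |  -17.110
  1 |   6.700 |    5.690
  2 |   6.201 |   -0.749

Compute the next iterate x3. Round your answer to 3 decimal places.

x3 = 6.201 − (-0.749)·(6.201 − 6.700) / (-0.749 − 5.690)
   = 6.201 − (0.37375)/(-6.43900) = 6.25904

6.259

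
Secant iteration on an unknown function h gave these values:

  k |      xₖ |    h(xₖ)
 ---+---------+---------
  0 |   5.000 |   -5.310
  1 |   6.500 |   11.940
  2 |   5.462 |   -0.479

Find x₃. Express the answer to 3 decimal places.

5.502

x₃ = 5.462 − (-0.479)·(5.462 − 6.500) / (-0.479 − 11.940)
   = 5.462 − (0.49720)/(-12.41900) = 5.50204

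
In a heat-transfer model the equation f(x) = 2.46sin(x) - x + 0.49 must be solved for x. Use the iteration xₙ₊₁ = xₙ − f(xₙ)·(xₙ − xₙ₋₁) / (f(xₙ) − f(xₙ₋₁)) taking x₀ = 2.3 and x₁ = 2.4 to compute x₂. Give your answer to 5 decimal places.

2.30896

f(2.3) = 0.0244348, f(2.4) = -0.2483606
x₂ = 2.4000000 − (-0.2483606)·(2.4000000 − 2.3000000) / (-0.2483606 − 0.0244348) = 2.4000000 − (-0.0248361)/(-0.2727954) = 2.3089572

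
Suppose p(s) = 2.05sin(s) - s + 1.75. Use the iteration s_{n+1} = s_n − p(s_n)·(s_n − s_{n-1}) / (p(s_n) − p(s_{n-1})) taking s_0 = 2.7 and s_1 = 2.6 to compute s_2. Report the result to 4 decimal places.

p(2.7) = -0.073871, p(2.6) = 0.206778
s_2 = 2.600000 − 0.206778·(2.600000 − 2.700000) / (0.206778 − (-0.073871)) = 2.600000 − (-0.020678)/(0.280649) = 2.673678

2.6737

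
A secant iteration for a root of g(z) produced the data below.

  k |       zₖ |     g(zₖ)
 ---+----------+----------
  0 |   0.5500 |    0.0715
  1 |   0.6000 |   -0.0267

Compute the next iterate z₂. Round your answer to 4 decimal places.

z₂ = 0.6000 − (-0.0267)·(0.6000 − 0.5500) / (-0.0267 − 0.0715)
   = 0.6000 − (-0.001335)/(-0.098200) = 0.586405

0.5864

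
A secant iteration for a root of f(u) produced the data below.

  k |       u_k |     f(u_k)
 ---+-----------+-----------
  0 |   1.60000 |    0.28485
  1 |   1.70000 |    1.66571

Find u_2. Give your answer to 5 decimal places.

1.57937

u_2 = 1.70000 − 1.66571·(1.70000 − 1.60000) / (1.66571 − 0.28485)
   = 1.70000 − (0.1665710)/(1.3808600) = 1.5793716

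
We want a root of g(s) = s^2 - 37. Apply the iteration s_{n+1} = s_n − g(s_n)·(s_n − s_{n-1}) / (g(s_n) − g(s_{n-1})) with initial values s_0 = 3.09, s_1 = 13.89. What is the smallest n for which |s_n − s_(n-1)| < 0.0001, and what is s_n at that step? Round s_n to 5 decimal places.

n = 7, s_n = 6.08276

g(3.09) = -27.4519000, g(13.89) = 155.9321000
s_2 = 13.8900000 − 155.9321000·(10.8000000)/(183.3840000) = 4.7067197;  |Δ| = 9.1832803
g(4.7067197) = -14.8467899
s_3 = 4.7067197 − (-14.8467899)·(-9.1832803)/(-170.7788899) = 5.5050750;  |Δ| = 0.7983553
g(5.5050750) = -6.6941494
s_4 = 5.5050750 − (-6.6941494)·(0.7983553)/(8.1526405) = 6.1606061;  |Δ| = 0.6555311
g(6.1606061) = 0.9530679
s_5 = 6.1606061 − 0.9530679·(0.6555311)/(7.6472173) = 6.0789077;  |Δ| = 0.0816984
g(6.0789077) = -0.0468812
s_6 = 6.0789077 − (-0.0468812)·(-0.0816984)/(-0.9999491) = 6.0827380;  |Δ| = 0.0038303
g(6.0827380) = -0.0002983
s_7 = 6.0827380 − (-0.0002983)·(0.0038303)/(0.0465830) = 6.0827625;  |Δ| = 0.0000245
|s_7 − s_6| = 0.0000245 < 0.0001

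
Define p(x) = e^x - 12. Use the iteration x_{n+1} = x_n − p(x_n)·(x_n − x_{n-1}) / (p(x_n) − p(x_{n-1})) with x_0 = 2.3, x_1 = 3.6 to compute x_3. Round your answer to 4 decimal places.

2.4453

p(2.3) = -2.025818, p(3.6) = 24.598234
x_2 = 3.600000 − 24.598234·(3.600000 − 2.300000) / (24.598234 − (-2.025818)) = 3.600000 − (31.977705)/(26.624052) = 2.398917
p(2.398917) = -0.988759
x_3 = 2.398917 − (-0.988759)·(2.398917 − 3.600000) / (-0.988759 − 24.598234) = 2.398917 − (1.187582)/(-25.586993) = 2.445330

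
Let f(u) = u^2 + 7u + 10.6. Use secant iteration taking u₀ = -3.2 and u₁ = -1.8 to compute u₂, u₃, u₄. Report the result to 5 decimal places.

f(-3.2) = -1.5600000, f(-1.8) = 1.2400000
u₂ = -1.8000000 − 1.2400000·(-1.8000000 − (-3.2000000)) / (1.2400000 − (-1.5600000)) = -1.8000000 − (1.7360000)/(2.8000000) = -2.4200000
f(-2.4200000) = -0.4836000
u₃ = -2.4200000 − (-0.4836000)·(-2.4200000 − (-1.8000000)) / (-0.4836000 − 1.2400000) = -2.4200000 − (0.2998320)/(-1.7236000) = -2.2460432
f(-2.2460432) = -0.0775923
u₄ = -2.2460432 − (-0.0775923)·(-2.2460432 − (-2.4200000)) / (-0.0775923 − (-0.4836000)) = -2.2460432 − (-0.0134977)/(0.4060077) = -2.2127982

-2.42000, -2.24604, -2.21280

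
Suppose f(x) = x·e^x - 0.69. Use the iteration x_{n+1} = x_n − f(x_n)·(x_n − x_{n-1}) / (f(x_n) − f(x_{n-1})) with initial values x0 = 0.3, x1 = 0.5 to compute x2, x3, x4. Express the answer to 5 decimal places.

0.43593, 0.44270, 0.44304

f(0.3) = -0.2850424, f(0.5) = 0.1343606
x2 = 0.5000000 − 0.1343606·(0.5000000 − 0.3000000) / (0.1343606 − (-0.2850424)) = 0.5000000 − (0.0268721)/(0.4194030) = 0.4359277
f(0.4359277) = -0.0158828
x3 = 0.4359277 − (-0.0158828)·(0.4359277 − 0.5000000) / (-0.0158828 − 0.1343606) = 0.4359277 − (0.0010176)/(-0.1502434) = 0.4427010
f(0.4427010) = -0.0007558
x4 = 0.4427010 − (-0.0007558)·(0.4427010 − 0.4359277) / (-0.0007558 − (-0.0158828)) = 0.4427010 − (-0.0000051)/(0.0151269) = 0.4430394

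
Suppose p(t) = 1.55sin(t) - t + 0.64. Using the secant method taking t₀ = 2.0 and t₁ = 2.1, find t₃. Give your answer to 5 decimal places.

2.02964

p(2.0) = 0.0494110, p(2.1) = -0.1220255
t₂ = 2.1000000 − (-0.1220255)·(2.1000000 − 2.0000000) / (-0.1220255 − 0.0494110) = 2.1000000 − (-0.0122025)/(-0.1714365) = 2.0288218
p(2.0288218) = 0.0014156
t₃ = 2.0288218 − 0.0014156·(2.0288218 − 2.1000000) / (0.0014156 − (-0.1220255)) = 2.0288218 − (-0.0001008)/(0.1234411) = 2.0296380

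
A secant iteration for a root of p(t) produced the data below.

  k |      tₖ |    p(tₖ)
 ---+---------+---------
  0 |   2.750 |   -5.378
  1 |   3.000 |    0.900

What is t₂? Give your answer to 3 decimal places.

2.964

t₂ = 3.000 − 0.900·(3.000 − 2.750) / (0.900 − (-5.378))
   = 3.000 − (0.22500)/(6.27800) = 2.96416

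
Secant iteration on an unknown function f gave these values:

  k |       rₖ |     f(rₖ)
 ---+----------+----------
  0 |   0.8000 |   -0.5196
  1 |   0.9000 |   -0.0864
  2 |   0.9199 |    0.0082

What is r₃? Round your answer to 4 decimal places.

r₃ = 0.9199 − 0.0082·(0.9199 − 0.9000) / (0.0082 − (-0.0864))
   = 0.9199 − (0.000163)/(0.094600) = 0.918175

0.9182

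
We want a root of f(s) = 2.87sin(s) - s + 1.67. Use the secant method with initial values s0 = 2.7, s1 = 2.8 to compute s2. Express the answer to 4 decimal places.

2.7538

f(2.7) = 0.196580, f(2.8) = -0.168584
s2 = 2.800000 − (-0.168584)·(2.800000 − 2.700000) / (-0.168584 − 0.196580) = 2.800000 − (-0.016858)/(-0.365164) = 2.753833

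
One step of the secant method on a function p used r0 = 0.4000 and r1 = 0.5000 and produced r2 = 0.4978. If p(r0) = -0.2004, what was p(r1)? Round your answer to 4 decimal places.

0.0045

The secant line through (0.4000, -0.2004) and (0.5000, p(r1)) crosses zero at r2 = 0.4978.
So (0.4000, -0.2004), (0.5000, p(r1)), (0.4978, 0) are collinear:
p(r1) = -0.2004 · (0.5000 − 0.4978) / (0.4000 − 0.4978) = -0.2004 · (0.002200)/(-0.097800) = 0.004508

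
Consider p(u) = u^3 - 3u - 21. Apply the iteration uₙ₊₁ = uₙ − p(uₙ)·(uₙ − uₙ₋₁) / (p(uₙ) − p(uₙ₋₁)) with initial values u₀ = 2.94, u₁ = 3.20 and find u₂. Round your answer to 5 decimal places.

p(2.94) = -4.4078160, p(3.20) = 2.1680000
u₂ = 3.2000000 − 2.1680000·(3.2000000 − 2.9400000) / (2.1680000 − (-4.4078160)) = 3.2000000 − (0.5636800)/(6.5758160) = 3.1142798

3.11428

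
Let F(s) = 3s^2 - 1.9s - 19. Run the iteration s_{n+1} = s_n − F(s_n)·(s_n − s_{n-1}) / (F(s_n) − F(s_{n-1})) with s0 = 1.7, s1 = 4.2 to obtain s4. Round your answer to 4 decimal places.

2.8572

F(1.7) = -13.560000, F(4.2) = 25.940000
s2 = 4.200000 − 25.940000·(4.200000 − 1.700000) / (25.940000 − (-13.560000)) = 4.200000 − (64.850000)/(39.500000) = 2.558228
F(2.558228) = -4.227044
s3 = 2.558228 − (-4.227044)·(2.558228 − 4.200000) / (-4.227044 − 25.940000) = 2.558228 − (6.939843)/(-30.167044) = 2.788275
F(2.788275) = -0.974290
s4 = 2.788275 − (-0.974290)·(2.788275 − 2.558228) / (-0.974290 − (-4.227044)) = 2.788275 − (-0.224133)/(3.252754) = 2.857181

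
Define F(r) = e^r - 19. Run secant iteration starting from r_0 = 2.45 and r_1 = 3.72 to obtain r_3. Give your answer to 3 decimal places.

2.883

F(2.45) = -7.41165, F(3.72) = 22.26439
r_2 = 3.72000 − 22.26439·(3.72000 − 2.45000) / (22.26439 − (-7.41165)) = 3.72000 − (28.27578)/(29.67605) = 2.76719
F(2.76719) = -3.08622
r_3 = 2.76719 − (-3.08622)·(2.76719 − 3.72000) / (-3.08622 − 22.26439) = 2.76719 − (2.94060)/(-25.35062) = 2.88318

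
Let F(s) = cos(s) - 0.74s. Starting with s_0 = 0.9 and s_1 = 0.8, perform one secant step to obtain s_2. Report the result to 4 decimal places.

F(0.9) = -0.044390, F(0.8) = 0.104707
s_2 = 0.800000 − 0.104707·(0.800000 − 0.900000) / (0.104707 − (-0.044390)) = 0.800000 − (-0.010471)/(0.149097) = 0.870227

0.8702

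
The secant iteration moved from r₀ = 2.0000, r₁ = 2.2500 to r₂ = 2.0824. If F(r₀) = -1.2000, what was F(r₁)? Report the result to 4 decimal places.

The secant line through (2.0000, -1.2000) and (2.2500, F(r₁)) crosses zero at r₂ = 2.0824.
So (2.0000, -1.2000), (2.2500, F(r₁)), (2.0824, 0) are collinear:
F(r₁) = -1.2000 · (2.2500 − 2.0824) / (2.0000 − 2.0824) = -1.2000 · (0.167600)/(-0.082400) = 2.440777

2.4408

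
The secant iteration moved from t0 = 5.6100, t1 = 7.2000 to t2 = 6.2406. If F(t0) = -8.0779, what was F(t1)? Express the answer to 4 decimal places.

The secant line through (5.6100, -8.0779) and (7.2000, F(t1)) crosses zero at t2 = 6.2406.
So (5.6100, -8.0779), (7.2000, F(t1)), (6.2406, 0) are collinear:
F(t1) = -8.0779 · (7.2000 − 6.2406) / (5.6100 − 6.2406) = -8.0779 · (0.959400)/(-0.630600) = 12.289783

12.2898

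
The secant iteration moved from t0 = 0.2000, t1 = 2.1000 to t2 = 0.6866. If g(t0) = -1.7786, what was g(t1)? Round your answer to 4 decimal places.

The secant line through (0.2000, -1.7786) and (2.1000, g(t1)) crosses zero at t2 = 0.6866.
So (0.2000, -1.7786), (2.1000, g(t1)), (0.6866, 0) are collinear:
g(t1) = -1.7786 · (2.1000 − 0.6866) / (0.2000 − 0.6866) = -1.7786 · (1.413400)/(-0.486600) = 5.166201

5.1662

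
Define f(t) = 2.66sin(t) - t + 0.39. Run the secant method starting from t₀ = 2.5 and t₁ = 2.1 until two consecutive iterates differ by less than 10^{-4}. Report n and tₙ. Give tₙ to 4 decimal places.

f(2.5) = -0.518064, f(2.1) = 0.586137
t₂ = 2.100000 − 0.586137·(-0.400000)/(1.104201) = 2.312330;  |Δ| = 0.212330
f(2.312330) = 0.039244
t₃ = 2.312330 − 0.039244·(0.212330)/(-0.546893) = 2.327566;  |Δ| = 0.015236
f(2.327566) = -0.003593
t₄ = 2.327566 − (-0.003593)·(0.015236)/(-0.042837) = 2.326288;  |Δ| = 0.001278
f(2.326288) = 0.000017
t₅ = 2.326288 − 0.000017·(-0.001278)/(0.003610) = 2.326294;  |Δ| = 0.000006
|t₅ − t₄| = 0.000006 < 10^{-4}

n = 5, tₙ = 2.3263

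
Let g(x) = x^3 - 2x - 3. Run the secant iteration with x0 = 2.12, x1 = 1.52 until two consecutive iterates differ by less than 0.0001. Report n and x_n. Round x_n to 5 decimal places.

n = 6, x_n = 1.89329

g(2.12) = 2.2881280, g(1.52) = -2.5281920
x2 = 1.5200000 − (-2.5281920)·(-0.6000000)/(-4.8163200) = 1.8349532;  |Δ| = 0.3149532
g(1.8349532) = -0.4915216
x3 = 1.8349532 − (-0.4915216)·(0.3149532)/(2.0366704) = 1.9109627;  |Δ| = 0.0760095
g(1.9109627) = 0.1564865
x4 = 1.9109627 − 0.1564865·(0.0760095)/(0.6480081) = 1.8926072;  |Δ| = 0.0183554
g(1.8926072) = -0.0059671
x5 = 1.8926072 − (-0.0059671)·(-0.0183554)/(-0.1624536) = 1.8932814;  |Δ| = 0.0006742
g(1.8932814) = -0.0000679
x6 = 1.8932814 − (-0.0000679)·(0.0006742)/(0.0058991) = 1.8932892;  |Δ| = 0.0000078
|x6 − x5| = 0.0000078 < 0.0001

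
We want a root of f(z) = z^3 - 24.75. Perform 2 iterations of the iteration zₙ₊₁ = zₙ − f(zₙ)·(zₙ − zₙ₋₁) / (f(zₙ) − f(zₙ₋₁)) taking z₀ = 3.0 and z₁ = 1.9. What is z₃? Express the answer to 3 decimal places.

f(3.0) = 2.25000, f(1.9) = -17.89100
z₂ = 1.90000 − (-17.89100)·(1.90000 − 3.00000) / (-17.89100 − 2.25000) = 1.90000 − (19.68010)/(-20.14100) = 2.87712
f(2.87712) = -0.93381
z₃ = 2.87712 − (-0.93381)·(2.87712 − 1.90000) / (-0.93381 − (-17.89100)) = 2.87712 − (-0.91244)/(16.95719) = 2.93092

2.931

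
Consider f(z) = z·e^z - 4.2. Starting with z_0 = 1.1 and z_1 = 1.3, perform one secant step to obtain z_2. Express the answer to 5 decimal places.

1.22220

f(1.1) = -0.8954174, f(1.3) = 0.5700857
z_2 = 1.3000000 − 0.5700857·(1.3000000 − 1.1000000) / (0.5700857 − (-0.8954174)) = 1.3000000 − (0.1140171)/(1.4655030) = 1.2221993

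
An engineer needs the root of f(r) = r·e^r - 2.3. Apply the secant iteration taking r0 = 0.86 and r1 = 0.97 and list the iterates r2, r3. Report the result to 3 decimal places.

f(0.86) = -0.26768, f(0.97) = 0.25881
r2 = 0.97000 − 0.25881·(0.97000 − 0.86000) / (0.25881 − (-0.26768)) = 0.97000 − (0.02847)/(0.52649) = 0.91593
f(0.91593) = -0.01101
r3 = 0.91593 − (-0.01101)·(0.91593 − 0.97000) / (-0.01101 − 0.25881) = 0.91593 − (0.00060)/(-0.26982) = 0.91813

0.916, 0.918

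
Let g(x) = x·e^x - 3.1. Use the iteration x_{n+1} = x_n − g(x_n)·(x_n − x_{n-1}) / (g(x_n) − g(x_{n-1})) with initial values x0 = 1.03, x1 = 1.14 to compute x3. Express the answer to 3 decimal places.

1.067

g(1.03) = -0.21490, g(1.14) = 0.46452
x2 = 1.14000 − 0.46452·(1.14000 − 1.03000) / (0.46452 − (-0.21490)) = 1.14000 − (0.05110)/(0.67942) = 1.06479
g(1.06479) = -0.01184
x3 = 1.06479 − (-0.01184)·(1.06479 − 1.14000) / (-0.01184 − 0.46452) = 1.06479 − (0.00089)/(-0.47636) = 1.06666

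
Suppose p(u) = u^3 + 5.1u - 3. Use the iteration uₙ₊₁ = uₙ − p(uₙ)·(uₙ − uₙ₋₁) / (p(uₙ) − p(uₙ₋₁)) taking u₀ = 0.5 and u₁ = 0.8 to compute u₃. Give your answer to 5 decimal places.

0.55448

p(0.5) = -0.3250000, p(0.8) = 1.5920000
u₂ = 0.8000000 − 1.5920000·(0.8000000 − 0.5000000) / (1.5920000 − (-0.3250000)) = 0.8000000 − (0.4776000)/(1.9170000) = 0.5508607
p(0.5508607) = -0.0234530
u₃ = 0.5508607 − (-0.0234530)·(0.5508607 − 0.8000000) / (-0.0234530 − 1.5920000) = 0.5508607 − (0.0058431)/(-1.6154530) = 0.5544777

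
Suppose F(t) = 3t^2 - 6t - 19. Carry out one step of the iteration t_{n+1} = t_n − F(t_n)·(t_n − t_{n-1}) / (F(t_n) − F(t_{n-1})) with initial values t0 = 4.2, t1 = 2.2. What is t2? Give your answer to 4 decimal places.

F(4.2) = 8.720000, F(2.2) = -17.680000
t2 = 2.200000 − (-17.680000)·(2.200000 − 4.200000) / (-17.680000 − 8.720000) = 2.200000 − (35.360000)/(-26.400000) = 3.539394

3.5394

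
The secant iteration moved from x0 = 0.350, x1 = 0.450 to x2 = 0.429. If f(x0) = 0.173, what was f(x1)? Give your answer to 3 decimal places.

-0.046

The secant line through (0.350, 0.173) and (0.450, f(x1)) crosses zero at x2 = 0.429.
So (0.350, 0.173), (0.450, f(x1)), (0.429, 0) are collinear:
f(x1) = 0.173 · (0.450 − 0.429) / (0.350 − 0.429) = 0.173 · (0.02100)/(-0.07900) = -0.04599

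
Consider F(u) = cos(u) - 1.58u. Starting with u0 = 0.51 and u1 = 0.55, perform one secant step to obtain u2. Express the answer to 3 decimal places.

F(0.51) = 0.06694, F(0.55) = -0.01648
u2 = 0.55000 − (-0.01648)·(0.55000 − 0.51000) / (-0.01648 − 0.06694) = 0.55000 − (-0.00066)/(-0.08342) = 0.54210

0.542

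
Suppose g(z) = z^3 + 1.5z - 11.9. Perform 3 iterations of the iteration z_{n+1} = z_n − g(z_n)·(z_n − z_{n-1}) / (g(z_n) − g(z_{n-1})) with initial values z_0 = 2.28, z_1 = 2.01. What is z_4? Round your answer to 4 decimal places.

2.0648

g(2.28) = 3.372352, g(2.01) = -0.764399
z_2 = 2.010000 − (-0.764399)·(2.010000 − 2.280000) / (-0.764399 − 3.372352) = 2.010000 − (0.206388)/(-4.136751) = 2.059891
g(2.059891) = -0.069731
z_3 = 2.059891 − (-0.069731)·(2.059891 − 2.010000) / (-0.069731 − (-0.764399)) = 2.059891 − (-0.003479)/(0.694668) = 2.064899
g(2.064899) = 0.001687
z_4 = 2.064899 − 0.001687·(2.064899 − 2.059891) / (0.001687 − (-0.069731)) = 2.064899 − (0.000008)/(0.071418) = 2.064781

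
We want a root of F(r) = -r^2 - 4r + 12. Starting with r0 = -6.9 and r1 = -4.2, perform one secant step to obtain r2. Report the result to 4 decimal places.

-5.7718

F(-6.9) = -8.010000, F(-4.2) = 11.160000
r2 = -4.200000 − 11.160000·(-4.200000 − (-6.900000)) / (11.160000 − (-8.010000)) = -4.200000 − (30.132000)/(19.170000) = -5.771831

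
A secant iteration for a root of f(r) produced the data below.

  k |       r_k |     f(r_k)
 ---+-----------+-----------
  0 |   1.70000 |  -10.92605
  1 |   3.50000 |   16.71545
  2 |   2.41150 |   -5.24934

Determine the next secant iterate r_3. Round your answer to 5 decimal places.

r_3 = 2.41150 − (-5.24934)·(2.41150 − 3.50000) / (-5.24934 − 16.71545)
   = 2.41150 − (5.7139066)/(-21.9647900) = 2.6716394

2.67164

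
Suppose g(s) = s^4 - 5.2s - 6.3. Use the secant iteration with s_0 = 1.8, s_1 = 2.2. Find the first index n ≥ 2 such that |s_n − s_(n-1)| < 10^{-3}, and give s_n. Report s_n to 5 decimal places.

n = 5, s_n = 2.02553

g(1.8) = -5.1624000, g(2.2) = 5.6856000
s_2 = 2.2000000 − 5.6856000·(0.4000000)/(10.8480000) = 1.9903540;  |Δ| = 0.2096460
g(1.9903540) = -0.9562874
s_3 = 1.9903540 − (-0.9562874)·(-0.2096460)/(-6.6418874) = 2.0205385;  |Δ| = 0.0301845
g(2.0205385) = -0.1393762
s_4 = 2.0205385 − (-0.1393762)·(0.0301845)/(0.8169112) = 2.0256883;  |Δ| = 0.0051499
g(2.0256883) = 0.0044207
s_5 = 2.0256883 − 0.0044207·(0.0051499)/(0.1437969) = 2.0255300;  |Δ| = 0.0001583
|s_5 − s_4| = 0.0001583 < 10^{-3}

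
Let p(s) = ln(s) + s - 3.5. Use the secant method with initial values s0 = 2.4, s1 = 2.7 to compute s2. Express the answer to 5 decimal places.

2.56123

p(2.4) = -0.2245313, p(2.7) = 0.1932518
s2 = 2.7000000 − 0.1932518·(2.7000000 − 2.4000000) / (0.1932518 − (-0.2245313)) = 2.7000000 − (0.0579755)/(0.4177830) = 2.5612305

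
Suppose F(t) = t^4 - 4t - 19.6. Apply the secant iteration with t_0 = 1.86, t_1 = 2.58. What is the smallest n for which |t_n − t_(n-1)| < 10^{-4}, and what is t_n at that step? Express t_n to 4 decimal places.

F(1.86) = -15.071168, F(2.58) = 14.387661
t_2 = 2.580000 − 14.387661·(0.720000)/(29.458829) = 2.228353;  |Δ| = 0.351647
F(2.228353) = -3.856664
t_3 = 2.228353 − (-3.856664)·(-0.351647)/(-18.244325) = 2.302687;  |Δ| = 0.074335
F(2.302687) = -0.695630
t_4 = 2.302687 − (-0.695630)·(0.074335)/(3.161035) = 2.319046;  |Δ| = 0.016358
F(2.319046) = 0.046414
t_5 = 2.319046 − 0.046414·(0.016358)/(0.742044) = 2.318023;  |Δ| = 0.001023
F(2.318023) = -0.000504
t_6 = 2.318023 − (-0.000504)·(-0.001023)/(-0.046918) = 2.318034;  |Δ| = 0.000011
|t_6 − t_5| = 0.000011 < 10^{-4}

n = 6, t_n = 2.3180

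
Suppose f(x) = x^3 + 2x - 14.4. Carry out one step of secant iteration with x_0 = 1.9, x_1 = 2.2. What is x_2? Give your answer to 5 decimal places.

f(1.9) = -3.7410000, f(2.2) = 0.6480000
x_2 = 2.2000000 − 0.6480000·(2.2000000 − 1.9000000) / (0.6480000 − (-3.7410000)) = 2.2000000 − (0.1944000)/(4.3890000) = 2.1557075

2.15571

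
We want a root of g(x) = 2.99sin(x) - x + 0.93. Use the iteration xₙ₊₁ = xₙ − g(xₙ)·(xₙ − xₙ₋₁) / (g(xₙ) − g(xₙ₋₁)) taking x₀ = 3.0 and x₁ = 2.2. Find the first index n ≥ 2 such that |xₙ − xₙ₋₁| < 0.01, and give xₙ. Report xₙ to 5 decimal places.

n = 4, xₙ = 2.56356

g(3.0) = -1.6480512, g(2.2) = 1.1474042
x₂ = 2.2000000 − 1.1474042·(-0.8000000)/(2.7954554) = 2.5283627;  |Δ| = 0.3283627
g(2.5283627) = 0.1224177
x₃ = 2.5283627 − 0.1224177·(0.3283627)/(-1.0249865) = 2.5675802;  |Δ| = 0.0392175
g(2.5675802) = -0.0139931
x₄ = 2.5675802 − (-0.0139931)·(0.0392175)/(-0.1364108) = 2.5635573;  |Δ| = 0.0040229
|x₄ − x₃| = 0.0040229 < 0.01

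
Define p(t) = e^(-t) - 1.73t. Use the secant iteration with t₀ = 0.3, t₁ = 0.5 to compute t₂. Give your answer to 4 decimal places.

0.3924

p(0.3) = 0.221818, p(0.5) = -0.258469
t₂ = 0.500000 − (-0.258469)·(0.500000 − 0.300000) / (-0.258469 − 0.221818) = 0.500000 − (-0.051694)/(-0.480288) = 0.392369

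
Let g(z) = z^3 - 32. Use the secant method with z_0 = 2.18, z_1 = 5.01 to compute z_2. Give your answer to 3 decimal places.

2.711

g(2.18) = -21.63977, g(5.01) = 93.75150
z_2 = 5.01000 − 93.75150·(5.01000 − 2.18000) / (93.75150 − (-21.63977)) = 5.01000 − (265.31675)/(115.39127) = 2.71072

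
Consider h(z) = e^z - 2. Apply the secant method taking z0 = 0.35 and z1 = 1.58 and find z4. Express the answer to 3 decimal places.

0.697

h(0.35) = -0.58093, h(1.58) = 2.85496
z2 = 1.58000 − 2.85496·(1.58000 − 0.35000) / (2.85496 − (-0.58093)) = 1.58000 − (3.51160)/(3.43589) = 0.55797
h(0.55797) = -0.25289
z3 = 0.55797 − (-0.25289)·(0.55797 − 1.58000) / (-0.25289 − 2.85496) = 0.55797 − (0.25846)/(-3.10784) = 0.64113
h(0.64113) = -0.10138
z4 = 0.64113 − (-0.10138)·(0.64113 − 0.55797) / (-0.10138 − (-0.25289)) = 0.64113 − (-0.00843)/(0.15151) = 0.69677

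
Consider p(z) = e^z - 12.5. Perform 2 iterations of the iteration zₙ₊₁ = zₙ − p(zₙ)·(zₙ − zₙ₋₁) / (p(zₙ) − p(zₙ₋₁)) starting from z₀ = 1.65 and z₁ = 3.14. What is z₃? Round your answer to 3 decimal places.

2.449

p(1.65) = -7.29302, p(3.14) = 10.60387
z₂ = 3.14000 − 10.60387·(3.14000 − 1.65000) / (10.60387 − (-7.29302)) = 3.14000 − (15.79976)/(17.89689) = 2.25718
p(2.25718) = -2.94391
z₃ = 2.25718 − (-2.94391)·(2.25718 − 3.14000) / (-2.94391 − 10.60387) = 2.25718 − (2.59895)/(-13.54778) = 2.44901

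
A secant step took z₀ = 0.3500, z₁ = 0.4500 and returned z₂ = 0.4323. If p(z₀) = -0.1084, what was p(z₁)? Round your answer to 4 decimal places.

The secant line through (0.3500, -0.1084) and (0.4500, p(z₁)) crosses zero at z₂ = 0.4323.
So (0.3500, -0.1084), (0.4500, p(z₁)), (0.4323, 0) are collinear:
p(z₁) = -0.1084 · (0.4500 − 0.4323) / (0.3500 − 0.4323) = -0.1084 · (0.017700)/(-0.082300) = 0.023313

0.0233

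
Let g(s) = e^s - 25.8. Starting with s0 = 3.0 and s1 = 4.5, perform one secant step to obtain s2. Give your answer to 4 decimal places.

g(3.0) = -5.714463, g(4.5) = 64.217131
s2 = 4.500000 − 64.217131·(4.500000 − 3.000000) / (64.217131 − (-5.714463)) = 4.500000 − (96.325697)/(69.931594) = 3.122573

3.1226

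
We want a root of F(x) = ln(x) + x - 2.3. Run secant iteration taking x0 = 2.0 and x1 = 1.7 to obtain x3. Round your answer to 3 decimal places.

1.744

F(2.0) = 0.39315, F(1.7) = -0.06937
x2 = 1.70000 − (-0.06937)·(1.70000 − 2.00000) / (-0.06937 − 0.39315) = 1.70000 − (0.02081)/(-0.46252) = 1.74500
F(1.74500) = 0.00175
x3 = 1.74500 − 0.00175·(1.74500 − 1.70000) / (0.00175 − (-0.06937)) = 1.74500 − (0.00008)/(0.07112) = 1.74389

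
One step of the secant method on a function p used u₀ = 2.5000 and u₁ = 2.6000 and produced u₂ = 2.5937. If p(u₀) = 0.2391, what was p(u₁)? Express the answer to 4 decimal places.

The secant line through (2.5000, 0.2391) and (2.6000, p(u₁)) crosses zero at u₂ = 2.5937.
So (2.5000, 0.2391), (2.6000, p(u₁)), (2.5937, 0) are collinear:
p(u₁) = 0.2391 · (2.6000 − 2.5937) / (2.5000 − 2.5937) = 0.2391 · (0.006300)/(-0.093700) = -0.016076

-0.0161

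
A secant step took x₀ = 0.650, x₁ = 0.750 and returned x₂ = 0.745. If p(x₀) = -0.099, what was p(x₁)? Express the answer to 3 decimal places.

0.005

The secant line through (0.650, -0.099) and (0.750, p(x₁)) crosses zero at x₂ = 0.745.
So (0.650, -0.099), (0.750, p(x₁)), (0.745, 0) are collinear:
p(x₁) = -0.099 · (0.750 − 0.745) / (0.650 − 0.745) = -0.099 · (0.00500)/(-0.09500) = 0.00521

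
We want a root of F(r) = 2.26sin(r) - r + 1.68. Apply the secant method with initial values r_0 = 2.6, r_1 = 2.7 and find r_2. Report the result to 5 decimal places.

F(2.6) = 0.2450331, F(2.7) = -0.0541215
r_2 = 2.7000000 − (-0.0541215)·(2.7000000 − 2.6000000) / (-0.0541215 − 0.2450331) = 2.7000000 − (-0.0054121)/(-0.2991546) = 2.6819085

2.68191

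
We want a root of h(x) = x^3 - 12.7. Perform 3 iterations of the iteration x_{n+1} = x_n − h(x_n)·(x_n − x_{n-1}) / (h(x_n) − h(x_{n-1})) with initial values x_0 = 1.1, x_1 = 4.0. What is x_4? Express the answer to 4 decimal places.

h(1.1) = -11.369000, h(4.0) = 51.300000
x_2 = 4.000000 − 51.300000·(4.000000 − 1.100000) / (51.300000 − (-11.369000)) = 4.000000 − (148.770000)/(62.669000) = 1.626099
h(1.626099) = -8.400272
x_3 = 1.626099 − (-8.400272)·(1.626099 − 4.000000) / (-8.400272 − 51.300000) = 1.626099 − (19.941414)/(-59.700272) = 1.960125
h(1.960125) = -5.169029
x_4 = 1.960125 − (-5.169029)·(1.960125 − 1.626099) / (-5.169029 − (-8.400272)) = 1.960125 − (-1.726587)/(3.231244) = 2.494466

2.4945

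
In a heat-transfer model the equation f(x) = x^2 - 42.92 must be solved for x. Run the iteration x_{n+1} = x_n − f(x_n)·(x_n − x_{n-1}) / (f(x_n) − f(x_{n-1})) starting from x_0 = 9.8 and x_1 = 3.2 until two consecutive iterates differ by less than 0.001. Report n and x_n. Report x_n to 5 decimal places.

f(9.8) = 53.1200000, f(3.2) = -32.6800000
x_2 = 3.2000000 − (-32.6800000)·(-6.6000000)/(-85.8000000) = 5.7138462;  |Δ| = 2.5138462
f(5.7138462) = -10.2719621
x_3 = 5.7138462 − (-10.2719621)·(2.5138462)/(22.4080379) = 6.8662064;  |Δ| = 1.1523603
f(6.8662064) = 4.2247906
x_4 = 6.8662064 − 4.2247906·(1.1523603)/(14.4967527) = 6.5303739;  |Δ| = 0.3358325
f(6.5303739) = -0.2742166
x_5 = 6.5303739 − (-0.2742166)·(-0.3358325)/(-4.4990072) = 6.5508431;  |Δ| = 0.0204691
f(6.5508431) = -0.0064552
x_6 = 6.5508431 − (-0.0064552)·(0.0204691)/(0.2677613) = 6.5513365;  |Δ| = 0.0004935
|x_6 − x_5| = 0.0004935 < 0.001

n = 6, x_n = 6.55134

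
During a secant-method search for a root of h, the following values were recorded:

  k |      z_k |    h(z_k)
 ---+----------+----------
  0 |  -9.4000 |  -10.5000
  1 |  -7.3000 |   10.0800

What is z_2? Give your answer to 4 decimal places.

z_2 = -7.3000 − 10.0800·(-7.3000 − (-9.4000)) / (10.0800 − (-10.5000))
   = -7.3000 − (21.168000)/(20.580000) = -8.328571

-8.3286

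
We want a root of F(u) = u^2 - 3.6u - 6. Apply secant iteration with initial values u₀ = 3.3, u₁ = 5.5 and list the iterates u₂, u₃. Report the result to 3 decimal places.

F(3.3) = -6.99000, F(5.5) = 4.45000
u₂ = 5.50000 − 4.45000·(5.50000 − 3.30000) / (4.45000 − (-6.99000)) = 5.50000 − (9.79000)/(11.44000) = 4.64423
F(4.64423) = -1.15035
u₃ = 4.64423 − (-1.15035)·(4.64423 − 5.50000) / (-1.15035 − 4.45000) = 4.64423 − (0.98444)/(-5.60035) = 4.82001

4.644, 4.820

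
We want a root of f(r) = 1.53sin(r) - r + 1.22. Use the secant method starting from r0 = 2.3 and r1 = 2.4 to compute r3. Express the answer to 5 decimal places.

2.32991

f(2.3) = 0.0609290, f(2.4) = -0.1465413
r2 = 2.4000000 − (-0.1465413)·(2.4000000 − 2.3000000) / (-0.1465413 − 0.0609290) = 2.4000000 − (-0.0146541)/(-0.2074703) = 2.3293676
f(2.3293676) = 0.0011364
r3 = 2.3293676 − 0.0011364·(2.3293676 − 2.4000000) / (0.0011364 − (-0.1465413)) = 2.3293676 − (-0.0000803)/(0.1476777) = 2.3299111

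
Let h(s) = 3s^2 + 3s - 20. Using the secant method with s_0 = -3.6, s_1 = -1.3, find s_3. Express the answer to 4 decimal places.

-3.2557

h(-3.6) = 8.080000, h(-1.3) = -18.830000
s_2 = -1.300000 − (-18.830000)·(-1.300000 − (-3.600000)) / (-18.830000 − 8.080000) = -1.300000 − (-43.309000)/(-26.910000) = -2.909402
h(-2.909402) = -3.334350
s_3 = -2.909402 − (-3.334350)·(-2.909402 − (-1.300000)) / (-3.334350 − (-18.830000)) = -2.909402 − (5.366309)/(15.495650) = -3.255712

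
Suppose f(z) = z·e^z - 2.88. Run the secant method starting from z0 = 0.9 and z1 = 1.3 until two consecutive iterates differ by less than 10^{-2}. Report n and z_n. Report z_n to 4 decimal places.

f(0.9) = -0.666357, f(1.3) = 1.890086
z2 = 1.300000 − 1.890086·(0.400000)/(2.556443) = 1.004263;  |Δ| = 0.295737
f(1.004263) = -0.138467
z3 = 1.004263 − (-0.138467)·(-0.295737)/(-2.028553) = 1.024450;  |Δ| = 0.020187
f(1.024450) = -0.026331
z4 = 1.024450 − (-0.026331)·(0.020187)/(0.112136) = 1.029190;  |Δ| = 0.004740
|z4 − z3| = 0.004740 < 10^{-2}

n = 4, z_n = 1.0292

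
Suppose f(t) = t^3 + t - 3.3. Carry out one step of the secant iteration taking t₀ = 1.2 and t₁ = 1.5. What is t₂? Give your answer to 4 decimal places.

1.2573

f(1.2) = -0.372000, f(1.5) = 1.575000
t₂ = 1.500000 − 1.575000·(1.500000 − 1.200000) / (1.575000 − (-0.372000)) = 1.500000 − (0.472500)/(1.947000) = 1.257319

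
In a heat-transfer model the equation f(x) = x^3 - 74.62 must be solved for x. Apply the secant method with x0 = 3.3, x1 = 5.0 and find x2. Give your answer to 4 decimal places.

4.0384

f(3.3) = -38.683000, f(5.0) = 50.380000
x2 = 5.000000 − 50.380000·(5.000000 − 3.300000) / (50.380000 − (-38.683000)) = 5.000000 − (85.646000)/(89.063000) = 4.038366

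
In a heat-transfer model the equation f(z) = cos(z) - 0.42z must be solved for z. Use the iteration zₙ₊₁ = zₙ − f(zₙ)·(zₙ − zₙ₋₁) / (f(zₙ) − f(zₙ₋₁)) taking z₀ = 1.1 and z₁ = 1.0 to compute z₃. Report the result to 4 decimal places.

f(1.1) = -0.008404, f(1.0) = 0.120302
z₂ = 1.000000 − 0.120302·(1.000000 − 1.100000) / (0.120302 − (-0.008404)) = 1.000000 − (-0.012030)/(0.128706) = 1.093470
f(1.093470) = 0.000148
z₃ = 1.093470 − 0.000148·(1.093470 − 1.000000) / (0.000148 − 0.120302) = 1.093470 − (0.000014)/(-0.120154) = 1.093586

1.0936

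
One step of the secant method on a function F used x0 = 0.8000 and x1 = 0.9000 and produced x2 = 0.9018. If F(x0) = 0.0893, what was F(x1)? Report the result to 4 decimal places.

0.0016

The secant line through (0.8000, 0.0893) and (0.9000, F(x1)) crosses zero at x2 = 0.9018.
So (0.8000, 0.0893), (0.9000, F(x1)), (0.9018, 0) are collinear:
F(x1) = 0.0893 · (0.9000 − 0.9018) / (0.8000 − 0.9018) = 0.0893 · (-0.001800)/(-0.101800) = 0.001579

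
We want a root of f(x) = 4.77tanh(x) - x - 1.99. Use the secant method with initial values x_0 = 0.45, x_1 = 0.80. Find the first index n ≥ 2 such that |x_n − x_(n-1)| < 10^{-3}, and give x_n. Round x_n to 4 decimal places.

n = 5, x_n = 0.6119

f(0.45) = -0.427542, f(0.80) = 0.377455
x_2 = 0.800000 − 0.377455·(0.350000)/(0.804997) = 0.635888;  |Δ| = 0.164112
f(0.635888) = 0.055298
x_3 = 0.635888 − 0.055298·(-0.164112)/(-0.322158) = 0.607719;  |Δ| = 0.028169
f(0.607719) = -0.009901
x_4 = 0.607719 − (-0.009901)·(-0.028169)/(-0.065199) = 0.611997;  |Δ| = 0.004278
f(0.611997) = 0.000187
x_5 = 0.611997 − 0.000187·(0.004278)/(0.010088) = 0.611918;  |Δ| = 0.000079
|x_5 − x_4| = 0.000079 < 10^{-3}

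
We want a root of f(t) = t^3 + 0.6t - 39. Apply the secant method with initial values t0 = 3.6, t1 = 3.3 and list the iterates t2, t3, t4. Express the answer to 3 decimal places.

f(3.6) = 9.81600, f(3.3) = -1.08300
t2 = 3.30000 − (-1.08300)·(3.30000 − 3.60000) / (-1.08300 − 9.81600) = 3.30000 − (0.32490)/(-10.89900) = 3.32981
f(3.32981) = -0.08239
t3 = 3.32981 − (-0.08239)·(3.32981 − 3.30000) / (-0.08239 − (-1.08300)) = 3.32981 − (-0.00246)/(1.00061) = 3.33226
f(3.33226) = 0.00079
t4 = 3.33226 − 0.00079·(3.33226 − 3.32981) / (0.00079 − (-0.08239)) = 3.33226 − (0.00000)/(0.08318) = 3.33224

3.330, 3.332, 3.332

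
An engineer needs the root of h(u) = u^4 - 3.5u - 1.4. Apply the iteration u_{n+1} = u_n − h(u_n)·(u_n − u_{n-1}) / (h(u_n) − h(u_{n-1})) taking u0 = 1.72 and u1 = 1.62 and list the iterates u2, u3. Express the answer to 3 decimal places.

1.632, 1.633

h(1.72) = 1.33213, h(1.62) = -0.18252
u2 = 1.62000 − (-0.18252)·(1.62000 − 1.72000) / (-0.18252 − 1.33213) = 1.62000 − (0.01825)/(-1.51466) = 1.63205
h(1.63205) = -0.01747
u3 = 1.63205 − (-0.01747)·(1.63205 − 1.62000) / (-0.01747 − (-0.18252)) = 1.63205 − (-0.00021)/(0.16505) = 1.63333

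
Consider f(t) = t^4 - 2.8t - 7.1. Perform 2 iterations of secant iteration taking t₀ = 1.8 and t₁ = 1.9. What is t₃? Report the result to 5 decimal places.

f(1.8) = -1.6424000, f(1.9) = 0.6121000
t₂ = 1.9000000 − 0.6121000·(1.9000000 − 1.8000000) / (0.6121000 − (-1.6424000)) = 1.9000000 − (0.0612100)/(2.2545000) = 1.8728499
f(1.8728499) = -0.0409563
t₃ = 1.8728499 − (-0.0409563)·(1.8728499 − 1.9000000) / (-0.0409563 − 0.6121000) = 1.8728499 − (0.0011120)/(-0.6530563) = 1.8745526

1.87455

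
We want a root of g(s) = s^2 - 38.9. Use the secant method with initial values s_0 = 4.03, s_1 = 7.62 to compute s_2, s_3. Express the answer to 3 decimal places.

g(4.03) = -22.65910, g(7.62) = 19.16440
s_2 = 7.62000 − 19.16440·(7.62000 − 4.03000) / (19.16440 − (-22.65910)) = 7.62000 − (68.80020)/(41.82350) = 5.97499
g(5.97499) = -3.19953
s_3 = 5.97499 − (-3.19953)·(5.97499 − 7.62000) / (-3.19953 − 19.16440) = 5.97499 − (5.26327)/(-22.36393) = 6.21033

5.975, 6.210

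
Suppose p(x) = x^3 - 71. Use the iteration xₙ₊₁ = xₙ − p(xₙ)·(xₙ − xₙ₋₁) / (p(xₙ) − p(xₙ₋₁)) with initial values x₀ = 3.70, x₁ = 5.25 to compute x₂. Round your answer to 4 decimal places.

4.0353

p(3.70) = -20.347000, p(5.25) = 73.703125
x₂ = 5.250000 − 73.703125·(5.250000 − 3.700000) / (73.703125 − (-20.347000)) = 5.250000 − (114.239844)/(94.050125) = 4.035330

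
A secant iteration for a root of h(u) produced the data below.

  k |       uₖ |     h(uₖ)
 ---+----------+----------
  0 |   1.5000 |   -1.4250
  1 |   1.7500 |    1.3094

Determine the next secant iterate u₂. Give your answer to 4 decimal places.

1.6303

u₂ = 1.7500 − 1.3094·(1.7500 − 1.5000) / (1.3094 − (-1.4250))
   = 1.7500 − (0.327350)/(2.734400) = 1.630285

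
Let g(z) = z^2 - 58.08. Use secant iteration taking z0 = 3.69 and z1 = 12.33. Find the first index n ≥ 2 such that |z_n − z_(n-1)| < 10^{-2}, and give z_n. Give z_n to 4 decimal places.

g(3.69) = -44.463900, g(12.33) = 93.948900
z2 = 12.330000 − 93.948900·(8.640000)/(138.412800) = 6.465524;  |Δ| = 5.864476
g(6.465524) = -16.276995
z3 = 6.465524 − (-16.276995)·(-5.864476)/(-110.225895) = 7.331528;  |Δ| = 0.866004
g(7.331528) = -4.328695
z4 = 7.331528 − (-4.328695)·(0.866004)/(11.948299) = 7.645269;  |Δ| = 0.313741
g(7.645269) = 0.370134
z5 = 7.645269 − 0.370134·(0.313741)/(4.698829) = 7.620555;  |Δ| = 0.024714
g(7.620555) = -0.007143
z6 = 7.620555 − (-0.007143)·(-0.024714)/(-0.377277) = 7.621023;  |Δ| = 0.000468
|z6 − z5| = 0.000468 < 10^{-2}

n = 6, z_n = 7.6210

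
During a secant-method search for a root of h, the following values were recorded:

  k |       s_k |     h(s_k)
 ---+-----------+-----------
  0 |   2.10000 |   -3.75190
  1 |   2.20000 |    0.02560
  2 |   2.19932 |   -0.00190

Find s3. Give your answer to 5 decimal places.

2.19937

s3 = 2.19932 − (-0.00190)·(2.19932 − 2.20000) / (-0.00190 − 0.02560)
   = 2.19932 − (0.0000013)/(-0.0275000) = 2.1993670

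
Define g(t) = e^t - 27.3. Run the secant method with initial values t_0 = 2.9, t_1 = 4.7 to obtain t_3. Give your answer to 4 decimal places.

g(2.9) = -9.125855, g(4.7) = 82.647172
t_2 = 4.700000 − 82.647172·(4.700000 − 2.900000) / (82.647172 − (-9.125855)) = 4.700000 − (148.764910)/(91.773027) = 3.078991
g(3.078991) = -5.563543
t_3 = 3.078991 − (-5.563543)·(3.078991 − 4.700000) / (-5.563543 − 82.647172) = 3.078991 − (9.018553)/(-88.210715) = 3.181230

3.1812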